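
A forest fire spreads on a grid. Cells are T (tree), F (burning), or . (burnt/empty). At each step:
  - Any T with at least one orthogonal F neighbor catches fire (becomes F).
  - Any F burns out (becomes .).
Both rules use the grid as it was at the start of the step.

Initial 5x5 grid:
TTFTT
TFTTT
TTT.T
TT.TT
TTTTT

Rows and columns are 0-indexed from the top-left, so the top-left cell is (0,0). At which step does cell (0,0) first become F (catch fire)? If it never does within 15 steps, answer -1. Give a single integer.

Step 1: cell (0,0)='T' (+5 fires, +2 burnt)
Step 2: cell (0,0)='F' (+6 fires, +5 burnt)
  -> target ignites at step 2
Step 3: cell (0,0)='.' (+3 fires, +6 burnt)
Step 4: cell (0,0)='.' (+3 fires, +3 burnt)
Step 5: cell (0,0)='.' (+2 fires, +3 burnt)
Step 6: cell (0,0)='.' (+2 fires, +2 burnt)
Step 7: cell (0,0)='.' (+0 fires, +2 burnt)
  fire out at step 7

2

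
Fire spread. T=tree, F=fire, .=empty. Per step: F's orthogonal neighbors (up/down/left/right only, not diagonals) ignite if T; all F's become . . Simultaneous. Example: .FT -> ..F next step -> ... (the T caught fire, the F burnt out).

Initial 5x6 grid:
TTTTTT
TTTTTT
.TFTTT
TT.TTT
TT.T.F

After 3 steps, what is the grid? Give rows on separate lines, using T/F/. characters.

Step 1: 4 trees catch fire, 2 burn out
  TTTTTT
  TTFTTT
  .F.FTT
  TT.TTF
  TT.T..
Step 2: 8 trees catch fire, 4 burn out
  TTFTTT
  TF.FTT
  ....FF
  TF.FF.
  TT.T..
Step 3: 8 trees catch fire, 8 burn out
  TF.FTT
  F...FF
  ......
  F.....
  TF.F..

TF.FTT
F...FF
......
F.....
TF.F..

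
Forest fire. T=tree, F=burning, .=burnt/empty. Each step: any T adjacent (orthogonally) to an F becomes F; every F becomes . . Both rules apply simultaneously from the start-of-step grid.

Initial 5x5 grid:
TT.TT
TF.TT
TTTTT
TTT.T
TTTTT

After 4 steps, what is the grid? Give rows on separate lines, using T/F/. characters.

Step 1: 3 trees catch fire, 1 burn out
  TF.TT
  F..TT
  TFTTT
  TTT.T
  TTTTT
Step 2: 4 trees catch fire, 3 burn out
  F..TT
  ...TT
  F.FTT
  TFT.T
  TTTTT
Step 3: 4 trees catch fire, 4 burn out
  ...TT
  ...TT
  ...FT
  F.F.T
  TFTTT
Step 4: 4 trees catch fire, 4 burn out
  ...TT
  ...FT
  ....F
  ....T
  F.FTT

...TT
...FT
....F
....T
F.FTT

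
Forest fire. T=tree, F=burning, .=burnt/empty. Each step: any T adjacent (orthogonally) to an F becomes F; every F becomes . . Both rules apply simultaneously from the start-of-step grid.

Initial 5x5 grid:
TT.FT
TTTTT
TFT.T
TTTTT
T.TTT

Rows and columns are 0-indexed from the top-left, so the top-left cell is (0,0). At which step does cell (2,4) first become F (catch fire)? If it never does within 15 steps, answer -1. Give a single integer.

Step 1: cell (2,4)='T' (+6 fires, +2 burnt)
Step 2: cell (2,4)='T' (+6 fires, +6 burnt)
Step 3: cell (2,4)='F' (+5 fires, +6 burnt)
  -> target ignites at step 3
Step 4: cell (2,4)='.' (+2 fires, +5 burnt)
Step 5: cell (2,4)='.' (+1 fires, +2 burnt)
Step 6: cell (2,4)='.' (+0 fires, +1 burnt)
  fire out at step 6

3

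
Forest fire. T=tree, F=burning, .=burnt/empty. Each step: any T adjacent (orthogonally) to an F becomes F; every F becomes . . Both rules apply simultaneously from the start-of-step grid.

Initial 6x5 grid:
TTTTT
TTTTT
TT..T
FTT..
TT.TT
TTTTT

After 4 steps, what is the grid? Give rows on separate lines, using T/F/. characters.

Step 1: 3 trees catch fire, 1 burn out
  TTTTT
  TTTTT
  FT..T
  .FT..
  FT.TT
  TTTTT
Step 2: 5 trees catch fire, 3 burn out
  TTTTT
  FTTTT
  .F..T
  ..F..
  .F.TT
  FTTTT
Step 3: 3 trees catch fire, 5 burn out
  FTTTT
  .FTTT
  ....T
  .....
  ...TT
  .FTTT
Step 4: 3 trees catch fire, 3 burn out
  .FTTT
  ..FTT
  ....T
  .....
  ...TT
  ..FTT

.FTTT
..FTT
....T
.....
...TT
..FTT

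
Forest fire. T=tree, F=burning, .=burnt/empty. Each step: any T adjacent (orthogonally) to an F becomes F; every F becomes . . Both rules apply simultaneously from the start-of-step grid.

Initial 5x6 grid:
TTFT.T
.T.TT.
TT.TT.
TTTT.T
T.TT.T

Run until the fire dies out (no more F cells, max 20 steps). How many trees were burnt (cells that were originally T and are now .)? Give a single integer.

Answer: 17

Derivation:
Step 1: +2 fires, +1 burnt (F count now 2)
Step 2: +3 fires, +2 burnt (F count now 3)
Step 3: +3 fires, +3 burnt (F count now 3)
Step 4: +4 fires, +3 burnt (F count now 4)
Step 5: +3 fires, +4 burnt (F count now 3)
Step 6: +2 fires, +3 burnt (F count now 2)
Step 7: +0 fires, +2 burnt (F count now 0)
Fire out after step 7
Initially T: 20, now '.': 27
Total burnt (originally-T cells now '.'): 17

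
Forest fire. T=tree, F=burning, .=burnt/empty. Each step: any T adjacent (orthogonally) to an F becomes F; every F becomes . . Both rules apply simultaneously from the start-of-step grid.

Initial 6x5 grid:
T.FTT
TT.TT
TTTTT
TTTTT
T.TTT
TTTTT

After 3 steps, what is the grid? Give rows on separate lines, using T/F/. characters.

Step 1: 1 trees catch fire, 1 burn out
  T..FT
  TT.TT
  TTTTT
  TTTTT
  T.TTT
  TTTTT
Step 2: 2 trees catch fire, 1 burn out
  T...F
  TT.FT
  TTTTT
  TTTTT
  T.TTT
  TTTTT
Step 3: 2 trees catch fire, 2 burn out
  T....
  TT..F
  TTTFT
  TTTTT
  T.TTT
  TTTTT

T....
TT..F
TTTFT
TTTTT
T.TTT
TTTTT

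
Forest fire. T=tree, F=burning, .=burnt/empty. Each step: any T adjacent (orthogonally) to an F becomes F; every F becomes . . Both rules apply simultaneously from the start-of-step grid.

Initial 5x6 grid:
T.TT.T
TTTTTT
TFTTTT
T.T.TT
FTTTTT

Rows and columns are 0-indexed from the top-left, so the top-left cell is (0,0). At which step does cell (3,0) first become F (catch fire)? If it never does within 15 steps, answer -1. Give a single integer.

Step 1: cell (3,0)='F' (+5 fires, +2 burnt)
  -> target ignites at step 1
Step 2: cell (3,0)='.' (+5 fires, +5 burnt)
Step 3: cell (3,0)='.' (+5 fires, +5 burnt)
Step 4: cell (3,0)='.' (+5 fires, +5 burnt)
Step 5: cell (3,0)='.' (+3 fires, +5 burnt)
Step 6: cell (3,0)='.' (+1 fires, +3 burnt)
Step 7: cell (3,0)='.' (+0 fires, +1 burnt)
  fire out at step 7

1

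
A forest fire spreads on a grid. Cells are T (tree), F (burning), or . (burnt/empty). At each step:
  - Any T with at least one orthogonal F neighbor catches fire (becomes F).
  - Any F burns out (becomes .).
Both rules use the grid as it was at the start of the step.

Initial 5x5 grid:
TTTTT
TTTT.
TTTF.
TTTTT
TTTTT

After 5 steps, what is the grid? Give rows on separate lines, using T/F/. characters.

Step 1: 3 trees catch fire, 1 burn out
  TTTTT
  TTTF.
  TTF..
  TTTFT
  TTTTT
Step 2: 6 trees catch fire, 3 burn out
  TTTFT
  TTF..
  TF...
  TTF.F
  TTTFT
Step 3: 7 trees catch fire, 6 burn out
  TTF.F
  TF...
  F....
  TF...
  TTF.F
Step 4: 4 trees catch fire, 7 burn out
  TF...
  F....
  .....
  F....
  TF...
Step 5: 2 trees catch fire, 4 burn out
  F....
  .....
  .....
  .....
  F....

F....
.....
.....
.....
F....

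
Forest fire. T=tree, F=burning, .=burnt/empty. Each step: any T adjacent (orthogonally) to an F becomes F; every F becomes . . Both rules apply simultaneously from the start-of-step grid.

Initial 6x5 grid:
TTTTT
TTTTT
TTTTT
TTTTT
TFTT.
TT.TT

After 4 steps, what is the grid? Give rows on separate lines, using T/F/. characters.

Step 1: 4 trees catch fire, 1 burn out
  TTTTT
  TTTTT
  TTTTT
  TFTTT
  F.FT.
  TF.TT
Step 2: 5 trees catch fire, 4 burn out
  TTTTT
  TTTTT
  TFTTT
  F.FTT
  ...F.
  F..TT
Step 3: 5 trees catch fire, 5 burn out
  TTTTT
  TFTTT
  F.FTT
  ...FT
  .....
  ...FT
Step 4: 6 trees catch fire, 5 burn out
  TFTTT
  F.FTT
  ...FT
  ....F
  .....
  ....F

TFTTT
F.FTT
...FT
....F
.....
....F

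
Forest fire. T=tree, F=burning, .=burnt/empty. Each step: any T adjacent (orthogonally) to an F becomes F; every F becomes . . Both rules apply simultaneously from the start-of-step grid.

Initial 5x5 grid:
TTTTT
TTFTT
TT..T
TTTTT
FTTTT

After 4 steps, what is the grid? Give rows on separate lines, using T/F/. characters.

Step 1: 5 trees catch fire, 2 burn out
  TTFTT
  TF.FT
  TT..T
  FTTTT
  .FTTT
Step 2: 8 trees catch fire, 5 burn out
  TF.FT
  F...F
  FF..T
  .FTTT
  ..FTT
Step 3: 5 trees catch fire, 8 burn out
  F...F
  .....
  ....F
  ..FTT
  ...FT
Step 4: 3 trees catch fire, 5 burn out
  .....
  .....
  .....
  ...FF
  ....F

.....
.....
.....
...FF
....F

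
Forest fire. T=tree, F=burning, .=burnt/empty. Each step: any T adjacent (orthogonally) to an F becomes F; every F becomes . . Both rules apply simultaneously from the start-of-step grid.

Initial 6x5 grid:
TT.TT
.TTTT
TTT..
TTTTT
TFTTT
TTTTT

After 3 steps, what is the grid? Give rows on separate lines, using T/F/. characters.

Step 1: 4 trees catch fire, 1 burn out
  TT.TT
  .TTTT
  TTT..
  TFTTT
  F.FTT
  TFTTT
Step 2: 6 trees catch fire, 4 burn out
  TT.TT
  .TTTT
  TFT..
  F.FTT
  ...FT
  F.FTT
Step 3: 6 trees catch fire, 6 burn out
  TT.TT
  .FTTT
  F.F..
  ...FT
  ....F
  ...FT

TT.TT
.FTTT
F.F..
...FT
....F
...FT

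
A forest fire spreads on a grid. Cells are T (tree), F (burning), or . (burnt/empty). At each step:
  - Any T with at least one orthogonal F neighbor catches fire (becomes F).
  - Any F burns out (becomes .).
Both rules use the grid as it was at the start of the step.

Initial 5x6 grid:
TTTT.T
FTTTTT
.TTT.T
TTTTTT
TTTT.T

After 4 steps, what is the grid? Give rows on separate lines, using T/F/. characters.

Step 1: 2 trees catch fire, 1 burn out
  FTTT.T
  .FTTTT
  .TTT.T
  TTTTTT
  TTTT.T
Step 2: 3 trees catch fire, 2 burn out
  .FTT.T
  ..FTTT
  .FTT.T
  TTTTTT
  TTTT.T
Step 3: 4 trees catch fire, 3 burn out
  ..FT.T
  ...FTT
  ..FT.T
  TFTTTT
  TTTT.T
Step 4: 6 trees catch fire, 4 burn out
  ...F.T
  ....FT
  ...F.T
  F.FTTT
  TFTT.T

...F.T
....FT
...F.T
F.FTTT
TFTT.T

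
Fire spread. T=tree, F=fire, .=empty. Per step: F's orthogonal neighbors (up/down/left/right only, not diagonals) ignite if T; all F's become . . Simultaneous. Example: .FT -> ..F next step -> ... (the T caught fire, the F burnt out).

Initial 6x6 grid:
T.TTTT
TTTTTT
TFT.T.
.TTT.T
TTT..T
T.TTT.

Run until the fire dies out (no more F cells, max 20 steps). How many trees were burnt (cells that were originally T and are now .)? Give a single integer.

Answer: 24

Derivation:
Step 1: +4 fires, +1 burnt (F count now 4)
Step 2: +4 fires, +4 burnt (F count now 4)
Step 3: +6 fires, +4 burnt (F count now 6)
Step 4: +4 fires, +6 burnt (F count now 4)
Step 5: +4 fires, +4 burnt (F count now 4)
Step 6: +2 fires, +4 burnt (F count now 2)
Step 7: +0 fires, +2 burnt (F count now 0)
Fire out after step 7
Initially T: 26, now '.': 34
Total burnt (originally-T cells now '.'): 24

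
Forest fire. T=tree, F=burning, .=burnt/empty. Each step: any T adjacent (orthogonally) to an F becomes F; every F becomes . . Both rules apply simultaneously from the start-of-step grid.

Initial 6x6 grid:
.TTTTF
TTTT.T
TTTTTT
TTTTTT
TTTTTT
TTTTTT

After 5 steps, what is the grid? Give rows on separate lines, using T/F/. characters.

Step 1: 2 trees catch fire, 1 burn out
  .TTTF.
  TTTT.F
  TTTTTT
  TTTTTT
  TTTTTT
  TTTTTT
Step 2: 2 trees catch fire, 2 burn out
  .TTF..
  TTTT..
  TTTTTF
  TTTTTT
  TTTTTT
  TTTTTT
Step 3: 4 trees catch fire, 2 burn out
  .TF...
  TTTF..
  TTTTF.
  TTTTTF
  TTTTTT
  TTTTTT
Step 4: 5 trees catch fire, 4 burn out
  .F....
  TTF...
  TTTF..
  TTTTF.
  TTTTTF
  TTTTTT
Step 5: 5 trees catch fire, 5 burn out
  ......
  TF....
  TTF...
  TTTF..
  TTTTF.
  TTTTTF

......
TF....
TTF...
TTTF..
TTTTF.
TTTTTF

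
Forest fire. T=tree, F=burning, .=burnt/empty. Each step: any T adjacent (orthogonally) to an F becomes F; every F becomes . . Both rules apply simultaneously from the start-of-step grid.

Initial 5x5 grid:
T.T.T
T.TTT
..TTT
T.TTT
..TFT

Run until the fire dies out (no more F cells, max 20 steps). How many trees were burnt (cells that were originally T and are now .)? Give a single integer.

Answer: 13

Derivation:
Step 1: +3 fires, +1 burnt (F count now 3)
Step 2: +3 fires, +3 burnt (F count now 3)
Step 3: +3 fires, +3 burnt (F count now 3)
Step 4: +2 fires, +3 burnt (F count now 2)
Step 5: +2 fires, +2 burnt (F count now 2)
Step 6: +0 fires, +2 burnt (F count now 0)
Fire out after step 6
Initially T: 16, now '.': 22
Total burnt (originally-T cells now '.'): 13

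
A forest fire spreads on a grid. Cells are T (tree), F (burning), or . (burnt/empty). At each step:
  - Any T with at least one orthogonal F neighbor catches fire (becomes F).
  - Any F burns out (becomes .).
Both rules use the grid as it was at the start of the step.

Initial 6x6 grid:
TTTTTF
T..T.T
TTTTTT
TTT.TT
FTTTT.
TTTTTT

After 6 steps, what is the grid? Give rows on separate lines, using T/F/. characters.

Step 1: 5 trees catch fire, 2 burn out
  TTTTF.
  T..T.F
  TTTTTT
  FTT.TT
  .FTTT.
  FTTTTT
Step 2: 6 trees catch fire, 5 burn out
  TTTF..
  T..T..
  FTTTTF
  .FT.TT
  ..FTT.
  .FTTTT
Step 3: 9 trees catch fire, 6 burn out
  TTF...
  F..F..
  .FTTF.
  ..F.TF
  ...FT.
  ..FTTT
Step 4: 7 trees catch fire, 9 burn out
  FF....
  ......
  ..FF..
  ....F.
  ....F.
  ...FTT
Step 5: 1 trees catch fire, 7 burn out
  ......
  ......
  ......
  ......
  ......
  ....FT
Step 6: 1 trees catch fire, 1 burn out
  ......
  ......
  ......
  ......
  ......
  .....F

......
......
......
......
......
.....F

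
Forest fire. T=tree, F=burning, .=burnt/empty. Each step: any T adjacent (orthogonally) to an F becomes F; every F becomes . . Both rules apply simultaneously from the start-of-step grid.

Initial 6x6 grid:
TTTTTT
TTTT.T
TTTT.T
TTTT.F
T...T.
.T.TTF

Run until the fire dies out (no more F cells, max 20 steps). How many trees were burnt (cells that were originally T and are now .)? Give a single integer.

Step 1: +2 fires, +2 burnt (F count now 2)
Step 2: +3 fires, +2 burnt (F count now 3)
Step 3: +1 fires, +3 burnt (F count now 1)
Step 4: +1 fires, +1 burnt (F count now 1)
Step 5: +1 fires, +1 burnt (F count now 1)
Step 6: +2 fires, +1 burnt (F count now 2)
Step 7: +3 fires, +2 burnt (F count now 3)
Step 8: +4 fires, +3 burnt (F count now 4)
Step 9: +3 fires, +4 burnt (F count now 3)
Step 10: +2 fires, +3 burnt (F count now 2)
Step 11: +1 fires, +2 burnt (F count now 1)
Step 12: +1 fires, +1 burnt (F count now 1)
Step 13: +0 fires, +1 burnt (F count now 0)
Fire out after step 13
Initially T: 25, now '.': 35
Total burnt (originally-T cells now '.'): 24

Answer: 24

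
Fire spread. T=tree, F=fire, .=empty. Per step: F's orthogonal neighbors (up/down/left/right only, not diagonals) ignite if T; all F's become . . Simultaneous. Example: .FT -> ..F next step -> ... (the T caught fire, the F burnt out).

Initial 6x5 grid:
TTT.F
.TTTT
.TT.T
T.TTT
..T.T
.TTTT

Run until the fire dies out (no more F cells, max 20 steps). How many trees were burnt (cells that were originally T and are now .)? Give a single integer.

Step 1: +1 fires, +1 burnt (F count now 1)
Step 2: +2 fires, +1 burnt (F count now 2)
Step 3: +2 fires, +2 burnt (F count now 2)
Step 4: +5 fires, +2 burnt (F count now 5)
Step 5: +4 fires, +5 burnt (F count now 4)
Step 6: +3 fires, +4 burnt (F count now 3)
Step 7: +1 fires, +3 burnt (F count now 1)
Step 8: +1 fires, +1 burnt (F count now 1)
Step 9: +0 fires, +1 burnt (F count now 0)
Fire out after step 9
Initially T: 20, now '.': 29
Total burnt (originally-T cells now '.'): 19

Answer: 19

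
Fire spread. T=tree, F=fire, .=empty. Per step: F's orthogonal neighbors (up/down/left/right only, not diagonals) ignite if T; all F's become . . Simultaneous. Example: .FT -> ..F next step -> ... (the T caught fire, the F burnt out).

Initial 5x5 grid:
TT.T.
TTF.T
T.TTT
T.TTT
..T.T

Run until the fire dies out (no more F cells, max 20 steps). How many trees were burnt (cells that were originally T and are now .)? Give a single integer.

Answer: 15

Derivation:
Step 1: +2 fires, +1 burnt (F count now 2)
Step 2: +4 fires, +2 burnt (F count now 4)
Step 3: +5 fires, +4 burnt (F count now 5)
Step 4: +3 fires, +5 burnt (F count now 3)
Step 5: +1 fires, +3 burnt (F count now 1)
Step 6: +0 fires, +1 burnt (F count now 0)
Fire out after step 6
Initially T: 16, now '.': 24
Total burnt (originally-T cells now '.'): 15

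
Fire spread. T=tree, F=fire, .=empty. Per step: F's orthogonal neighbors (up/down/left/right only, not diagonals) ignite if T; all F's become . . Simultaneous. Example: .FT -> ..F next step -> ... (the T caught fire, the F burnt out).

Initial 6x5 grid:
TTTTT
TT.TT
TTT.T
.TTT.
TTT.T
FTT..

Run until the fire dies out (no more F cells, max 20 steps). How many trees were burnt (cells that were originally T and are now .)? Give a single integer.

Answer: 21

Derivation:
Step 1: +2 fires, +1 burnt (F count now 2)
Step 2: +2 fires, +2 burnt (F count now 2)
Step 3: +2 fires, +2 burnt (F count now 2)
Step 4: +2 fires, +2 burnt (F count now 2)
Step 5: +4 fires, +2 burnt (F count now 4)
Step 6: +2 fires, +4 burnt (F count now 2)
Step 7: +2 fires, +2 burnt (F count now 2)
Step 8: +1 fires, +2 burnt (F count now 1)
Step 9: +2 fires, +1 burnt (F count now 2)
Step 10: +1 fires, +2 burnt (F count now 1)
Step 11: +1 fires, +1 burnt (F count now 1)
Step 12: +0 fires, +1 burnt (F count now 0)
Fire out after step 12
Initially T: 22, now '.': 29
Total burnt (originally-T cells now '.'): 21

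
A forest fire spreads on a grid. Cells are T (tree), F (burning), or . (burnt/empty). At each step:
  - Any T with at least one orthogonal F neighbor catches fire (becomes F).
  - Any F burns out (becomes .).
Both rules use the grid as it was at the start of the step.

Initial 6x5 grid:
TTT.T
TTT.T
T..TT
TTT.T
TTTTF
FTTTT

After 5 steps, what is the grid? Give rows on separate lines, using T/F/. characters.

Step 1: 5 trees catch fire, 2 burn out
  TTT.T
  TTT.T
  T..TT
  TTT.F
  FTTF.
  .FTTF
Step 2: 6 trees catch fire, 5 burn out
  TTT.T
  TTT.T
  T..TF
  FTT..
  .FF..
  ..FF.
Step 3: 5 trees catch fire, 6 burn out
  TTT.T
  TTT.F
  F..F.
  .FF..
  .....
  .....
Step 4: 2 trees catch fire, 5 burn out
  TTT.F
  FTT..
  .....
  .....
  .....
  .....
Step 5: 2 trees catch fire, 2 burn out
  FTT..
  .FT..
  .....
  .....
  .....
  .....

FTT..
.FT..
.....
.....
.....
.....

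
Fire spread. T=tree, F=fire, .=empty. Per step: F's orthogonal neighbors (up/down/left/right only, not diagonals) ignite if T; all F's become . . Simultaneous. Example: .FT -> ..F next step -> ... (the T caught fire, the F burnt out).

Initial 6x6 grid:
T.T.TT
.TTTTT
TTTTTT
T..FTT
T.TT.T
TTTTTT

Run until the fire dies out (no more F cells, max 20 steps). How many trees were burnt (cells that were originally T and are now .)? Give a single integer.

Step 1: +3 fires, +1 burnt (F count now 3)
Step 2: +6 fires, +3 burnt (F count now 6)
Step 3: +7 fires, +6 burnt (F count now 7)
Step 4: +7 fires, +7 burnt (F count now 7)
Step 5: +3 fires, +7 burnt (F count now 3)
Step 6: +1 fires, +3 burnt (F count now 1)
Step 7: +0 fires, +1 burnt (F count now 0)
Fire out after step 7
Initially T: 28, now '.': 35
Total burnt (originally-T cells now '.'): 27

Answer: 27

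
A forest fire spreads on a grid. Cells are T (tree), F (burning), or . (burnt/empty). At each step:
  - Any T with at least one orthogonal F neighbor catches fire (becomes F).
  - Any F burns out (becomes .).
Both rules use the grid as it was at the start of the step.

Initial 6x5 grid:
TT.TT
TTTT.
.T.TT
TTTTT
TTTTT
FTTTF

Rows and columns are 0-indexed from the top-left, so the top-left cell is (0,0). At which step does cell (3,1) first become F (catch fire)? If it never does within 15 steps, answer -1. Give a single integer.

Step 1: cell (3,1)='T' (+4 fires, +2 burnt)
Step 2: cell (3,1)='T' (+5 fires, +4 burnt)
Step 3: cell (3,1)='F' (+4 fires, +5 burnt)
  -> target ignites at step 3
Step 4: cell (3,1)='.' (+3 fires, +4 burnt)
Step 5: cell (3,1)='.' (+2 fires, +3 burnt)
Step 6: cell (3,1)='.' (+4 fires, +2 burnt)
Step 7: cell (3,1)='.' (+2 fires, +4 burnt)
Step 8: cell (3,1)='.' (+0 fires, +2 burnt)
  fire out at step 8

3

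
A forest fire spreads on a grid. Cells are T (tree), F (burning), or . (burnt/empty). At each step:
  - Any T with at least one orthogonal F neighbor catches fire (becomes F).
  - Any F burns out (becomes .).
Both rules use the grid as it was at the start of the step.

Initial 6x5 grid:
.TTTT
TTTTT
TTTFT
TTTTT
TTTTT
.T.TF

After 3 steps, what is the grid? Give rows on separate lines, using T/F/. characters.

Step 1: 6 trees catch fire, 2 burn out
  .TTTT
  TTTFT
  TTF.F
  TTTFT
  TTTTF
  .T.F.
Step 2: 7 trees catch fire, 6 burn out
  .TTFT
  TTF.F
  TF...
  TTF.F
  TTTF.
  .T...
Step 3: 6 trees catch fire, 7 burn out
  .TF.F
  TF...
  F....
  TF...
  TTF..
  .T...

.TF.F
TF...
F....
TF...
TTF..
.T...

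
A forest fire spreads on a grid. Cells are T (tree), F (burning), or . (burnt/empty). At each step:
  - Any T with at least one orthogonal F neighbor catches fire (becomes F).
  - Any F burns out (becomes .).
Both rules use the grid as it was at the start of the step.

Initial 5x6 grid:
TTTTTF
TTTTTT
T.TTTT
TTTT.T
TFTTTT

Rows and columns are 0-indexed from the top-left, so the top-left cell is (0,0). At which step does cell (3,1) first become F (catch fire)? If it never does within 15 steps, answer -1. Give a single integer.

Step 1: cell (3,1)='F' (+5 fires, +2 burnt)
  -> target ignites at step 1
Step 2: cell (3,1)='.' (+6 fires, +5 burnt)
Step 3: cell (3,1)='.' (+8 fires, +6 burnt)
Step 4: cell (3,1)='.' (+5 fires, +8 burnt)
Step 5: cell (3,1)='.' (+2 fires, +5 burnt)
Step 6: cell (3,1)='.' (+0 fires, +2 burnt)
  fire out at step 6

1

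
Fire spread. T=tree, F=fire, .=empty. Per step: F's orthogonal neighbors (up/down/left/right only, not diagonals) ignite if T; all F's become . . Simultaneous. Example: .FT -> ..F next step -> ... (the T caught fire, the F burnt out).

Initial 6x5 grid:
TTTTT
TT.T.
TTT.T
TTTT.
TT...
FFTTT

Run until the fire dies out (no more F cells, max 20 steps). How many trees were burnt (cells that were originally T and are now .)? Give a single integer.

Step 1: +3 fires, +2 burnt (F count now 3)
Step 2: +3 fires, +3 burnt (F count now 3)
Step 3: +4 fires, +3 burnt (F count now 4)
Step 4: +4 fires, +4 burnt (F count now 4)
Step 5: +2 fires, +4 burnt (F count now 2)
Step 6: +1 fires, +2 burnt (F count now 1)
Step 7: +1 fires, +1 burnt (F count now 1)
Step 8: +2 fires, +1 burnt (F count now 2)
Step 9: +0 fires, +2 burnt (F count now 0)
Fire out after step 9
Initially T: 21, now '.': 29
Total burnt (originally-T cells now '.'): 20

Answer: 20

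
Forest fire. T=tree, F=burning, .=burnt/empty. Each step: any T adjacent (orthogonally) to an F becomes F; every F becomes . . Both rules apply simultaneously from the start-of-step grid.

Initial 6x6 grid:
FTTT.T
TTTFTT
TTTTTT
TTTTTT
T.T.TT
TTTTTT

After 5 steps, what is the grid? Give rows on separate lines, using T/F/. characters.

Step 1: 6 trees catch fire, 2 burn out
  .FTF.T
  FTF.FT
  TTTFTT
  TTTTTT
  T.T.TT
  TTTTTT
Step 2: 7 trees catch fire, 6 burn out
  ..F..T
  .F...F
  FTF.FT
  TTTFTT
  T.T.TT
  TTTTTT
Step 3: 6 trees catch fire, 7 burn out
  .....F
  ......
  .F...F
  FTF.FT
  T.T.TT
  TTTTTT
Step 4: 5 trees catch fire, 6 burn out
  ......
  ......
  ......
  .F...F
  F.F.FT
  TTTTTT
Step 5: 4 trees catch fire, 5 burn out
  ......
  ......
  ......
  ......
  .....F
  FTFTFT

......
......
......
......
.....F
FTFTFT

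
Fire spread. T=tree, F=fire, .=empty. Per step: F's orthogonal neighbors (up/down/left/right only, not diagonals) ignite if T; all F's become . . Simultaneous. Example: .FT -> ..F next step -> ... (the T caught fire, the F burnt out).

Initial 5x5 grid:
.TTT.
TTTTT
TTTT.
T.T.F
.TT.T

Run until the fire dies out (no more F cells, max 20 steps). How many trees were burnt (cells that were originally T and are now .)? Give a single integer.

Step 1: +1 fires, +1 burnt (F count now 1)
Step 2: +0 fires, +1 burnt (F count now 0)
Fire out after step 2
Initially T: 17, now '.': 9
Total burnt (originally-T cells now '.'): 1

Answer: 1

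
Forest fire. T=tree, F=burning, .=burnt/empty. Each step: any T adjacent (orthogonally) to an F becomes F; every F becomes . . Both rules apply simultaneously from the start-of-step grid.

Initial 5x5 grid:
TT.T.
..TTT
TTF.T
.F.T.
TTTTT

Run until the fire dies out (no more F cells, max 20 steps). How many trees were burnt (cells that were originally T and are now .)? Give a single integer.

Answer: 13

Derivation:
Step 1: +3 fires, +2 burnt (F count now 3)
Step 2: +4 fires, +3 burnt (F count now 4)
Step 3: +3 fires, +4 burnt (F count now 3)
Step 4: +3 fires, +3 burnt (F count now 3)
Step 5: +0 fires, +3 burnt (F count now 0)
Fire out after step 5
Initially T: 15, now '.': 23
Total burnt (originally-T cells now '.'): 13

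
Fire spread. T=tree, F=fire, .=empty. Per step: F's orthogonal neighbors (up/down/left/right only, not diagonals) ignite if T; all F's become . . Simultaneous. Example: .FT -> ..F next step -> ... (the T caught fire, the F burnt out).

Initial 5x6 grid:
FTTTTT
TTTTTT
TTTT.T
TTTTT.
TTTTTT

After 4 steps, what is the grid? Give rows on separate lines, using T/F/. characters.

Step 1: 2 trees catch fire, 1 burn out
  .FTTTT
  FTTTTT
  TTTT.T
  TTTTT.
  TTTTTT
Step 2: 3 trees catch fire, 2 burn out
  ..FTTT
  .FTTTT
  FTTT.T
  TTTTT.
  TTTTTT
Step 3: 4 trees catch fire, 3 burn out
  ...FTT
  ..FTTT
  .FTT.T
  FTTTT.
  TTTTTT
Step 4: 5 trees catch fire, 4 burn out
  ....FT
  ...FTT
  ..FT.T
  .FTTT.
  FTTTTT

....FT
...FTT
..FT.T
.FTTT.
FTTTTT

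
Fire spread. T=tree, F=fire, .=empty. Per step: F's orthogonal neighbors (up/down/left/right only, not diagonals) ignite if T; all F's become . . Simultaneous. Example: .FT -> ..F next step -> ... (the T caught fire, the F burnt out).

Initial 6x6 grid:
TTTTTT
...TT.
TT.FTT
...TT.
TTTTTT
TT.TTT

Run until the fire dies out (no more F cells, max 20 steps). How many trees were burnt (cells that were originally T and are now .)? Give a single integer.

Answer: 23

Derivation:
Step 1: +3 fires, +1 burnt (F count now 3)
Step 2: +5 fires, +3 burnt (F count now 5)
Step 3: +5 fires, +5 burnt (F count now 5)
Step 4: +5 fires, +5 burnt (F count now 5)
Step 5: +4 fires, +5 burnt (F count now 4)
Step 6: +1 fires, +4 burnt (F count now 1)
Step 7: +0 fires, +1 burnt (F count now 0)
Fire out after step 7
Initially T: 25, now '.': 34
Total burnt (originally-T cells now '.'): 23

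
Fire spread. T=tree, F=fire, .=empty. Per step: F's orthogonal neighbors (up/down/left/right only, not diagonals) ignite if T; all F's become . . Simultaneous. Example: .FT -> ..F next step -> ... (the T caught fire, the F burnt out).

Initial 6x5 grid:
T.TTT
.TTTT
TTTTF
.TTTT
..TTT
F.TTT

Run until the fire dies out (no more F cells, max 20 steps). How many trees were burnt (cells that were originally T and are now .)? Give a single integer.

Step 1: +3 fires, +2 burnt (F count now 3)
Step 2: +5 fires, +3 burnt (F count now 5)
Step 3: +6 fires, +5 burnt (F count now 6)
Step 4: +6 fires, +6 burnt (F count now 6)
Step 5: +1 fires, +6 burnt (F count now 1)
Step 6: +0 fires, +1 burnt (F count now 0)
Fire out after step 6
Initially T: 22, now '.': 29
Total burnt (originally-T cells now '.'): 21

Answer: 21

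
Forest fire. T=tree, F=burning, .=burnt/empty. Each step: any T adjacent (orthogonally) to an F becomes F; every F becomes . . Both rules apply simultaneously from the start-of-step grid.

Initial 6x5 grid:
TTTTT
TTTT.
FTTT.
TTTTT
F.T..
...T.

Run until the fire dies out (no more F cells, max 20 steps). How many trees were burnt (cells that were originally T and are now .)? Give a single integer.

Step 1: +3 fires, +2 burnt (F count now 3)
Step 2: +4 fires, +3 burnt (F count now 4)
Step 3: +4 fires, +4 burnt (F count now 4)
Step 4: +4 fires, +4 burnt (F count now 4)
Step 5: +2 fires, +4 burnt (F count now 2)
Step 6: +1 fires, +2 burnt (F count now 1)
Step 7: +0 fires, +1 burnt (F count now 0)
Fire out after step 7
Initially T: 19, now '.': 29
Total burnt (originally-T cells now '.'): 18

Answer: 18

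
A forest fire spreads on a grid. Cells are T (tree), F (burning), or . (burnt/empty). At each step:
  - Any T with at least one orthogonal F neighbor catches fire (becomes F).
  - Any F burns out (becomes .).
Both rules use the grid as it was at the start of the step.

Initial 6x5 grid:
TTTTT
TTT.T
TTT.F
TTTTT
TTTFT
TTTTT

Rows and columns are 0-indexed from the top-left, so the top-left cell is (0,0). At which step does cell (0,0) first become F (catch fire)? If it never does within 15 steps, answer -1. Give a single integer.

Step 1: cell (0,0)='T' (+6 fires, +2 burnt)
Step 2: cell (0,0)='T' (+5 fires, +6 burnt)
Step 3: cell (0,0)='T' (+5 fires, +5 burnt)
Step 4: cell (0,0)='T' (+5 fires, +5 burnt)
Step 5: cell (0,0)='T' (+3 fires, +5 burnt)
Step 6: cell (0,0)='F' (+2 fires, +3 burnt)
  -> target ignites at step 6
Step 7: cell (0,0)='.' (+0 fires, +2 burnt)
  fire out at step 7

6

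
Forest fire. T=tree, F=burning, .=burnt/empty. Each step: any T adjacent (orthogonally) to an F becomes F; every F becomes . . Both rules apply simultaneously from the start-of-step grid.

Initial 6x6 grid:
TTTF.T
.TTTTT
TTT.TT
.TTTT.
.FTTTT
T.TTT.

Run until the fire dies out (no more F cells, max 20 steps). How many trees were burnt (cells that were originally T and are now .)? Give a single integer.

Answer: 25

Derivation:
Step 1: +4 fires, +2 burnt (F count now 4)
Step 2: +7 fires, +4 burnt (F count now 7)
Step 3: +9 fires, +7 burnt (F count now 9)
Step 4: +5 fires, +9 burnt (F count now 5)
Step 5: +0 fires, +5 burnt (F count now 0)
Fire out after step 5
Initially T: 26, now '.': 35
Total burnt (originally-T cells now '.'): 25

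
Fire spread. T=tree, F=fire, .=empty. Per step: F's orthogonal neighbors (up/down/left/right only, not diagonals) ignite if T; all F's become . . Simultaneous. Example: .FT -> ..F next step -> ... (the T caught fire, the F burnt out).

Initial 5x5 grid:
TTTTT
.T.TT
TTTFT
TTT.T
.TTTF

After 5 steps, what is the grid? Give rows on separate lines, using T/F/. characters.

Step 1: 5 trees catch fire, 2 burn out
  TTTTT
  .T.FT
  TTF.F
  TTT.F
  .TTF.
Step 2: 5 trees catch fire, 5 burn out
  TTTFT
  .T..F
  TF...
  TTF..
  .TF..
Step 3: 6 trees catch fire, 5 burn out
  TTF.F
  .F...
  F....
  TF...
  .F...
Step 4: 2 trees catch fire, 6 burn out
  TF...
  .....
  .....
  F....
  .....
Step 5: 1 trees catch fire, 2 burn out
  F....
  .....
  .....
  .....
  .....

F....
.....
.....
.....
.....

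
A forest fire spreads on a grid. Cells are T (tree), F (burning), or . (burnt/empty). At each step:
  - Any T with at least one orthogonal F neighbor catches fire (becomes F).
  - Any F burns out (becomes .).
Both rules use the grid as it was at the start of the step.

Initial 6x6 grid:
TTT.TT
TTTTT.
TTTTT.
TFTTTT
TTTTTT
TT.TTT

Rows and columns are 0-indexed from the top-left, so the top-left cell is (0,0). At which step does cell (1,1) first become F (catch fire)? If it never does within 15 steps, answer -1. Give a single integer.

Step 1: cell (1,1)='T' (+4 fires, +1 burnt)
Step 2: cell (1,1)='F' (+7 fires, +4 burnt)
  -> target ignites at step 2
Step 3: cell (1,1)='.' (+7 fires, +7 burnt)
Step 4: cell (1,1)='.' (+7 fires, +7 burnt)
Step 5: cell (1,1)='.' (+3 fires, +7 burnt)
Step 6: cell (1,1)='.' (+2 fires, +3 burnt)
Step 7: cell (1,1)='.' (+1 fires, +2 burnt)
Step 8: cell (1,1)='.' (+0 fires, +1 burnt)
  fire out at step 8

2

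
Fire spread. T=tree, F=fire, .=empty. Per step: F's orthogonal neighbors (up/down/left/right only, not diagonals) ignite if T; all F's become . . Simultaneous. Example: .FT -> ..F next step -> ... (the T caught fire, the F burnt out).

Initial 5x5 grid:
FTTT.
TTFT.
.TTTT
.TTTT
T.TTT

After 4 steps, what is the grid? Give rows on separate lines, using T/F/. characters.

Step 1: 6 trees catch fire, 2 burn out
  .FFT.
  FF.F.
  .TFTT
  .TTTT
  T.TTT
Step 2: 4 trees catch fire, 6 burn out
  ...F.
  .....
  .F.FT
  .TFTT
  T.TTT
Step 3: 4 trees catch fire, 4 burn out
  .....
  .....
  ....F
  .F.FT
  T.FTT
Step 4: 2 trees catch fire, 4 burn out
  .....
  .....
  .....
  ....F
  T..FT

.....
.....
.....
....F
T..FT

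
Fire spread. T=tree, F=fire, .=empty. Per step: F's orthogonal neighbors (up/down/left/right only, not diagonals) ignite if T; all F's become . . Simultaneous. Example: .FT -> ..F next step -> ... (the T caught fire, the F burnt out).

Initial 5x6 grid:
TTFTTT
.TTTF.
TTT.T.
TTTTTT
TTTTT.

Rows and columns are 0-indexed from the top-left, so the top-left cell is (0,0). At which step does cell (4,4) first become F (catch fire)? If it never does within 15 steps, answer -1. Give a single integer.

Step 1: cell (4,4)='T' (+6 fires, +2 burnt)
Step 2: cell (4,4)='T' (+5 fires, +6 burnt)
Step 3: cell (4,4)='F' (+5 fires, +5 burnt)
  -> target ignites at step 3
Step 4: cell (4,4)='.' (+4 fires, +5 burnt)
Step 5: cell (4,4)='.' (+2 fires, +4 burnt)
Step 6: cell (4,4)='.' (+1 fires, +2 burnt)
Step 7: cell (4,4)='.' (+0 fires, +1 burnt)
  fire out at step 7

3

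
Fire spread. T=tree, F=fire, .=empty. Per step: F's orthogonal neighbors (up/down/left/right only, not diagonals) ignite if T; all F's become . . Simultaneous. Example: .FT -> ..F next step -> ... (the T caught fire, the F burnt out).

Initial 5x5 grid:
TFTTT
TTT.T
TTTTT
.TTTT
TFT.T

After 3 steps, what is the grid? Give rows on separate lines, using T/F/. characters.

Step 1: 6 trees catch fire, 2 burn out
  F.FTT
  TFT.T
  TTTTT
  .FTTT
  F.F.T
Step 2: 5 trees catch fire, 6 burn out
  ...FT
  F.F.T
  TFTTT
  ..FTT
  ....T
Step 3: 4 trees catch fire, 5 burn out
  ....F
  ....T
  F.FTT
  ...FT
  ....T

....F
....T
F.FTT
...FT
....T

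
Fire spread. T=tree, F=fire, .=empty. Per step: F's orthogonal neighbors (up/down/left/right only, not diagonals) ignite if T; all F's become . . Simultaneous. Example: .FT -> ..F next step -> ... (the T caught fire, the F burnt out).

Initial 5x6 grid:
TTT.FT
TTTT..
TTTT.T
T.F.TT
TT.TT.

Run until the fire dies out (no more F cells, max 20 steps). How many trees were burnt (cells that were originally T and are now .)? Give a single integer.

Answer: 15

Derivation:
Step 1: +2 fires, +2 burnt (F count now 2)
Step 2: +3 fires, +2 burnt (F count now 3)
Step 3: +4 fires, +3 burnt (F count now 4)
Step 4: +3 fires, +4 burnt (F count now 3)
Step 5: +2 fires, +3 burnt (F count now 2)
Step 6: +1 fires, +2 burnt (F count now 1)
Step 7: +0 fires, +1 burnt (F count now 0)
Fire out after step 7
Initially T: 20, now '.': 25
Total burnt (originally-T cells now '.'): 15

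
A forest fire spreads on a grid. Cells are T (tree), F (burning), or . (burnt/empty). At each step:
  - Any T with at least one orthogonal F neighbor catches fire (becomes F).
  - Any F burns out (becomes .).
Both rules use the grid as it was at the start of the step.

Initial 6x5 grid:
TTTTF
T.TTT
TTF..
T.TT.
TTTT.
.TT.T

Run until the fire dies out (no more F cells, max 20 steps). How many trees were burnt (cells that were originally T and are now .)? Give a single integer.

Answer: 19

Derivation:
Step 1: +5 fires, +2 burnt (F count now 5)
Step 2: +5 fires, +5 burnt (F count now 5)
Step 3: +6 fires, +5 burnt (F count now 6)
Step 4: +3 fires, +6 burnt (F count now 3)
Step 5: +0 fires, +3 burnt (F count now 0)
Fire out after step 5
Initially T: 20, now '.': 29
Total burnt (originally-T cells now '.'): 19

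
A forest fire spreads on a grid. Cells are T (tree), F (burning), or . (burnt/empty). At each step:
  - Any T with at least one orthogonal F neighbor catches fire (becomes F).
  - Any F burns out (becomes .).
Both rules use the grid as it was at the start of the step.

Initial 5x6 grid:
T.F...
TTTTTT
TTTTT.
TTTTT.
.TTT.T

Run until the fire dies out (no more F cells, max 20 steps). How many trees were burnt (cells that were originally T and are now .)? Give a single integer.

Answer: 20

Derivation:
Step 1: +1 fires, +1 burnt (F count now 1)
Step 2: +3 fires, +1 burnt (F count now 3)
Step 3: +5 fires, +3 burnt (F count now 5)
Step 4: +7 fires, +5 burnt (F count now 7)
Step 5: +4 fires, +7 burnt (F count now 4)
Step 6: +0 fires, +4 burnt (F count now 0)
Fire out after step 6
Initially T: 21, now '.': 29
Total burnt (originally-T cells now '.'): 20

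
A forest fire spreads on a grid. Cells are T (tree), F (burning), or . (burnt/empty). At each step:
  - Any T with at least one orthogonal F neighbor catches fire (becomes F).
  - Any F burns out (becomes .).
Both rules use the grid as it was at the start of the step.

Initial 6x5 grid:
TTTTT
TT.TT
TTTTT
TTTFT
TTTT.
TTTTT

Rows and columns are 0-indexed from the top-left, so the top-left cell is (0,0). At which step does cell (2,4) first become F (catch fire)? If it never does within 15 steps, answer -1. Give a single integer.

Step 1: cell (2,4)='T' (+4 fires, +1 burnt)
Step 2: cell (2,4)='F' (+6 fires, +4 burnt)
  -> target ignites at step 2
Step 3: cell (2,4)='.' (+7 fires, +6 burnt)
Step 4: cell (2,4)='.' (+6 fires, +7 burnt)
Step 5: cell (2,4)='.' (+3 fires, +6 burnt)
Step 6: cell (2,4)='.' (+1 fires, +3 burnt)
Step 7: cell (2,4)='.' (+0 fires, +1 burnt)
  fire out at step 7

2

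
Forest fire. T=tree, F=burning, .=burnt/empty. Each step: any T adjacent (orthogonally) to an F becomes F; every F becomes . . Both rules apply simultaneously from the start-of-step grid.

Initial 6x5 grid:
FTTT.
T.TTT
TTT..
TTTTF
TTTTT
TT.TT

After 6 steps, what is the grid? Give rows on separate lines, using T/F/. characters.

Step 1: 4 trees catch fire, 2 burn out
  .FTT.
  F.TTT
  TTT..
  TTTF.
  TTTTF
  TT.TT
Step 2: 5 trees catch fire, 4 burn out
  ..FT.
  ..TTT
  FTT..
  TTF..
  TTTF.
  TT.TF
Step 3: 8 trees catch fire, 5 burn out
  ...F.
  ..FTT
  .FF..
  FF...
  TTF..
  TT.F.
Step 4: 3 trees catch fire, 8 burn out
  .....
  ...FT
  .....
  .....
  FF...
  TT...
Step 5: 3 trees catch fire, 3 burn out
  .....
  ....F
  .....
  .....
  .....
  FF...
Step 6: 0 trees catch fire, 3 burn out
  .....
  .....
  .....
  .....
  .....
  .....

.....
.....
.....
.....
.....
.....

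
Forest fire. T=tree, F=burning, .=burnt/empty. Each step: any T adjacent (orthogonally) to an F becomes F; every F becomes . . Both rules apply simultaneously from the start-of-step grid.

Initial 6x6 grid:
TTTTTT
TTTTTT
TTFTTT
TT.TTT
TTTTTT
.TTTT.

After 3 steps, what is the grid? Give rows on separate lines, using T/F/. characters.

Step 1: 3 trees catch fire, 1 burn out
  TTTTTT
  TTFTTT
  TF.FTT
  TT.TTT
  TTTTTT
  .TTTT.
Step 2: 7 trees catch fire, 3 burn out
  TTFTTT
  TF.FTT
  F...FT
  TF.FTT
  TTTTTT
  .TTTT.
Step 3: 9 trees catch fire, 7 burn out
  TF.FTT
  F...FT
  .....F
  F...FT
  TFTFTT
  .TTTT.

TF.FTT
F...FT
.....F
F...FT
TFTFTT
.TTTT.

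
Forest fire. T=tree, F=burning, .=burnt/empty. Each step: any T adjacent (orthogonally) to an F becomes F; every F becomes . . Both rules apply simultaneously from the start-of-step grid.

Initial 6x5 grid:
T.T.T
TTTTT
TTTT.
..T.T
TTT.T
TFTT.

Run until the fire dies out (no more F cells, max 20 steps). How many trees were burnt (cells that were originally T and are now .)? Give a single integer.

Step 1: +3 fires, +1 burnt (F count now 3)
Step 2: +3 fires, +3 burnt (F count now 3)
Step 3: +1 fires, +3 burnt (F count now 1)
Step 4: +1 fires, +1 burnt (F count now 1)
Step 5: +3 fires, +1 burnt (F count now 3)
Step 6: +4 fires, +3 burnt (F count now 4)
Step 7: +2 fires, +4 burnt (F count now 2)
Step 8: +2 fires, +2 burnt (F count now 2)
Step 9: +0 fires, +2 burnt (F count now 0)
Fire out after step 9
Initially T: 21, now '.': 28
Total burnt (originally-T cells now '.'): 19

Answer: 19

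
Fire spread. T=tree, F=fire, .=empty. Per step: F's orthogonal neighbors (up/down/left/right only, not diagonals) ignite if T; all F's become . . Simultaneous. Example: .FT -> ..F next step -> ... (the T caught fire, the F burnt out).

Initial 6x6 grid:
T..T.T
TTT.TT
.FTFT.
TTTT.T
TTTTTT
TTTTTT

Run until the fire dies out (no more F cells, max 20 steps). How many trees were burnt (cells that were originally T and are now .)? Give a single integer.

Answer: 26

Derivation:
Step 1: +5 fires, +2 burnt (F count now 5)
Step 2: +7 fires, +5 burnt (F count now 7)
Step 3: +7 fires, +7 burnt (F count now 7)
Step 4: +5 fires, +7 burnt (F count now 5)
Step 5: +2 fires, +5 burnt (F count now 2)
Step 6: +0 fires, +2 burnt (F count now 0)
Fire out after step 6
Initially T: 27, now '.': 35
Total burnt (originally-T cells now '.'): 26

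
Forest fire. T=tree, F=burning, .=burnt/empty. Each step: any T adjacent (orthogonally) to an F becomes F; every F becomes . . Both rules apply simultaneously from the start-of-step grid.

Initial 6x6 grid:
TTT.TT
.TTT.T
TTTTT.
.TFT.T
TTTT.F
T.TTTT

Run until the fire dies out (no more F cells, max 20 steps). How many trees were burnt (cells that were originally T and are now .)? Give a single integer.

Step 1: +6 fires, +2 burnt (F count now 6)
Step 2: +7 fires, +6 burnt (F count now 7)
Step 3: +7 fires, +7 burnt (F count now 7)
Step 4: +2 fires, +7 burnt (F count now 2)
Step 5: +1 fires, +2 burnt (F count now 1)
Step 6: +0 fires, +1 burnt (F count now 0)
Fire out after step 6
Initially T: 26, now '.': 33
Total burnt (originally-T cells now '.'): 23

Answer: 23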